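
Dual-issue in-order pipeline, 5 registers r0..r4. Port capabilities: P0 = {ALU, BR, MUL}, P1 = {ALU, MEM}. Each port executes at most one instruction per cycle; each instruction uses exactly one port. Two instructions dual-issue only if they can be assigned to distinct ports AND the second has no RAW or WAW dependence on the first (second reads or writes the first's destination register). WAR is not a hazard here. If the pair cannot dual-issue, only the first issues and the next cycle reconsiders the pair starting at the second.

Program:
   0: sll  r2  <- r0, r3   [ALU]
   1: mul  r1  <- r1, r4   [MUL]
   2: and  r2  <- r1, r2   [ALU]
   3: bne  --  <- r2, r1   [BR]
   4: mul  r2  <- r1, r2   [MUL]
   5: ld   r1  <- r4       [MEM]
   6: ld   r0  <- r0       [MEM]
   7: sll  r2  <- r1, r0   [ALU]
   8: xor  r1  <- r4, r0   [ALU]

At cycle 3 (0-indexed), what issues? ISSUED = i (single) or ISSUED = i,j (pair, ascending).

ISSUED = 4,5

0. sll/mul @i0+i1  | 2-wide
1. and @i2  | RAW r2
2. bne @i3  | no-port BR/MUL
3. mul/ld @i4+i5  | 2-wide
4. ld @i6  | RAW r0
5. sll/xor @i7+i8  | 2-wide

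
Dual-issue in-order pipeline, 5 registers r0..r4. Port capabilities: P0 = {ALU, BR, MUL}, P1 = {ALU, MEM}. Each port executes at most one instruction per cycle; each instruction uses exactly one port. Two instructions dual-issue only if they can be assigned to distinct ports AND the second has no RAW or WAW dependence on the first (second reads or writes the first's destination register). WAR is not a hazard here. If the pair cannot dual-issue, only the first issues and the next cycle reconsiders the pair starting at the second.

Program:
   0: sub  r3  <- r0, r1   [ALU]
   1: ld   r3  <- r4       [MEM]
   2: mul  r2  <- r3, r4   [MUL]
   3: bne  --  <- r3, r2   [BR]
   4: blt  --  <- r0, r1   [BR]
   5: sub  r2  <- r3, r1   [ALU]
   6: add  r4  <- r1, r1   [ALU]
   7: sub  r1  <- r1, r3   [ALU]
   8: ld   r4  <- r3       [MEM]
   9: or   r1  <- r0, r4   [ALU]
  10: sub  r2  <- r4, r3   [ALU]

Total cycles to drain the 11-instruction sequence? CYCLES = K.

[0] i0  sub  -- WAW r3
[1] i1  ld  -- RAW r3
[2] i2  mul  -- no-port MUL/BR
[3] i3  bne  -- no-port BR/BR
[4] i4+i5  blt sub  -- dual
[5] i6+i7  add sub  -- dual
[6] i8  ld  -- RAW r4
[7] i9+i10  or sub  -- dual

CYCLES = 8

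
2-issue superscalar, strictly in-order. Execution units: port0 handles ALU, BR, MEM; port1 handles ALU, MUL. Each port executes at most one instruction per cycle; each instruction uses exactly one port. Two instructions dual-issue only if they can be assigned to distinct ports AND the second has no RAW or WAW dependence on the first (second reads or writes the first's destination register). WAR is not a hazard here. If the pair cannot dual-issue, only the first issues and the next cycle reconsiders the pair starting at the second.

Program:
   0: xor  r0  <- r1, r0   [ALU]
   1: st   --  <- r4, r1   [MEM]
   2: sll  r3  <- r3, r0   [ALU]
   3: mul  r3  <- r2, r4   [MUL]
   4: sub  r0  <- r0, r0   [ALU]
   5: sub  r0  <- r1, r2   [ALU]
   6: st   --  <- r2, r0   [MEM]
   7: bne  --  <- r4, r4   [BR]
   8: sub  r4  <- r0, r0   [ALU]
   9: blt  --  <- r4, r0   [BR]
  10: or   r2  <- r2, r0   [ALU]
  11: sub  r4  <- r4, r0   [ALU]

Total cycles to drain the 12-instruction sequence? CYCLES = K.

c0: i0/i1 xor/st  dual
c1: i2 sll  WAW r3
c2: i3/i4 mul/sub  dual
c3: i5 sub  RAW r0
c4: i6 st  no-port MEM/BR
c5: i7/i8 bne/sub  dual
c6: i9/i10 blt/or  dual
c7: i11 sub  tail

CYCLES = 8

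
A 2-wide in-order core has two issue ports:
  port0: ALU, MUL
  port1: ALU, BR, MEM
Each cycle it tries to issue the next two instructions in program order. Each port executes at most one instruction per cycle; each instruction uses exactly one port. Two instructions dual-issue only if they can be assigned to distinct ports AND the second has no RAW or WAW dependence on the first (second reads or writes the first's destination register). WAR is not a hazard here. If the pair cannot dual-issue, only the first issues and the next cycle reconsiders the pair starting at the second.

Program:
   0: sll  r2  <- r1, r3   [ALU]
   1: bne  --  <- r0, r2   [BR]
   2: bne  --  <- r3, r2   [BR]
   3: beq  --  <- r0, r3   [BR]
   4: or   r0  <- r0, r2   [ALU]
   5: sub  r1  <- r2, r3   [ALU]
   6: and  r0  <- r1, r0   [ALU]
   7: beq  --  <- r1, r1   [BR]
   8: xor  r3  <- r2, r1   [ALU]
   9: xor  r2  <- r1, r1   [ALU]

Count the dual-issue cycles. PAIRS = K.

0. sll.ALU @i0  | RAW r2
1. bne.BR @i1  | no-port BR/BR
2. bne.BR @i2  | no-port BR/BR
3. beq.BR or.ALU @i3+i4  | dual
4. sub.ALU @i5  | RAW r1
5. and.ALU beq.BR @i6+i7  | dual
6. xor.ALU xor.ALU @i8+i9  | dual

PAIRS = 3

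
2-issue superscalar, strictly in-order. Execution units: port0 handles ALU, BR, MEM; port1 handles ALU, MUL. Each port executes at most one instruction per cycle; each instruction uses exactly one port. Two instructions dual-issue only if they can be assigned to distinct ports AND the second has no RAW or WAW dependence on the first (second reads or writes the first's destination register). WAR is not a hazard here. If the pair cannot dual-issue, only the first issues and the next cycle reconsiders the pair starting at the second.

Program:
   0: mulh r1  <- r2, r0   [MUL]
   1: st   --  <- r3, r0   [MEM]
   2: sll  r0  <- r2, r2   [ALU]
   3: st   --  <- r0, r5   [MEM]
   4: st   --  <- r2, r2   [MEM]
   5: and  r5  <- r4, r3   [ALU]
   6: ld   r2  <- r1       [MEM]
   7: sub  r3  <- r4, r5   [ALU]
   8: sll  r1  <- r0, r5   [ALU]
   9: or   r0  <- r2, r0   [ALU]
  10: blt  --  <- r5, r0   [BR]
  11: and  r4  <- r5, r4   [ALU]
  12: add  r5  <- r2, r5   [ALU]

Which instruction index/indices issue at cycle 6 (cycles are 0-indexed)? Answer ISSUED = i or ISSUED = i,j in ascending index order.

ISSUED = 10,11

c0: i0+i1 mulh.MUL st.MEM  2-wide
c1: i2 sll.ALU  RAW r0
c2: i3 st.MEM  no-port MEM/MEM
c3: i4+i5 st.MEM and.ALU  2-wide
c4: i6+i7 ld.MEM sub.ALU  2-wide
c5: i8+i9 sll.ALU or.ALU  2-wide
c6: i10+i11 blt.BR and.ALU  2-wide
c7: i12 add.ALU  tail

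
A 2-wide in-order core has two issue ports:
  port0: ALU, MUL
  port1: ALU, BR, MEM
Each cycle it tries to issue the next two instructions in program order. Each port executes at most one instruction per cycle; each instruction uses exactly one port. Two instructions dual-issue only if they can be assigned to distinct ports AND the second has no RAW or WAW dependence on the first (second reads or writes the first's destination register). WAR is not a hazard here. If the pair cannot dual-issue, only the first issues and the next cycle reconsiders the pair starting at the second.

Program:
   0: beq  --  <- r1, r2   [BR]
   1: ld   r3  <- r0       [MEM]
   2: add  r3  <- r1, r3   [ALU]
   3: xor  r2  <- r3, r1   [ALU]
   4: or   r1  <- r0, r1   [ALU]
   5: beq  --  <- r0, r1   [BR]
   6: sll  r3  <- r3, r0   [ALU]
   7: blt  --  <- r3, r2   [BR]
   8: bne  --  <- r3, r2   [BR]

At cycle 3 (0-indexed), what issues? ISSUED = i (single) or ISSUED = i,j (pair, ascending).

#0 head=0: beq.BR i0 no-port BR/MEM
#1 head=1: ld.MEM i1 RAW+WAW r3
#2 head=2: add.ALU i2 RAW r3
#3 head=3: xor.ALU or.ALU i3&i4 dual
#4 head=5: beq.BR sll.ALU i5&i6 dual
#5 head=7: blt.BR i7 no-port BR/BR
#6 head=8: bne.BR i8 tail

ISSUED = 3,4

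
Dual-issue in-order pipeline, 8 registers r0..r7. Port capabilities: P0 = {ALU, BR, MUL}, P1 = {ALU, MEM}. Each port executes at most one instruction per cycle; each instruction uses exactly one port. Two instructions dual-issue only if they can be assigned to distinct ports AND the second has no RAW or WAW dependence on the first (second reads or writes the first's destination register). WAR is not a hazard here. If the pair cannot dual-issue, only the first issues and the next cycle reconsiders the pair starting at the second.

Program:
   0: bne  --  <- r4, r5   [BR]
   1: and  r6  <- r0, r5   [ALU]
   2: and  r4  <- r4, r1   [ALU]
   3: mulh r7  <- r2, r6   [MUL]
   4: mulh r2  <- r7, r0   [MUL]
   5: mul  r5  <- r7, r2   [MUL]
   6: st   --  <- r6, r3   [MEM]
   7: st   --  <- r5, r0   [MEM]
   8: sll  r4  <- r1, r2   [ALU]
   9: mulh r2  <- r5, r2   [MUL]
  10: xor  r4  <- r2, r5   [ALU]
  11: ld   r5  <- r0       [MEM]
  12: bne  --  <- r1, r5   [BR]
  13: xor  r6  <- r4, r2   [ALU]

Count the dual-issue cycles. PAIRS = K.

PAIRS = 6

#0 head=0: bne.BR;and.ALU i0+i1 pair
#1 head=2: and.ALU;mulh.MUL i2+i3 pair
#2 head=4: mulh.MUL i4 no-port MUL/MUL
#3 head=5: mul.MUL;st.MEM i5+i6 pair
#4 head=7: st.MEM;sll.ALU i7+i8 pair
#5 head=9: mulh.MUL i9 RAW r2
#6 head=10: xor.ALU;ld.MEM i10+i11 pair
#7 head=12: bne.BR;xor.ALU i12+i13 pair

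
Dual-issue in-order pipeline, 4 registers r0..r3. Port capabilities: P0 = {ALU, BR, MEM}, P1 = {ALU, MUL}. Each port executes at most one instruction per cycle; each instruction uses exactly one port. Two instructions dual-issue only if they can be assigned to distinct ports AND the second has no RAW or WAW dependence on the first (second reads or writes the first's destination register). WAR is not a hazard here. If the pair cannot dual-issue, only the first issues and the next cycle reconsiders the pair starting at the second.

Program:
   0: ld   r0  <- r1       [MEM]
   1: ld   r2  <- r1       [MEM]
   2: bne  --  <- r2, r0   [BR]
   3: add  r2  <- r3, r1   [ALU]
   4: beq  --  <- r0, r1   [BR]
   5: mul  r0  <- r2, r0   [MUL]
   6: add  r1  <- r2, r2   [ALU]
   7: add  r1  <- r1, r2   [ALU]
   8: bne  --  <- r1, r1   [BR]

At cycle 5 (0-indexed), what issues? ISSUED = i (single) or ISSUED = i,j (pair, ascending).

c0: i0 ld  no-port MEM/MEM
c1: i1 ld  no-port MEM/BR
c2: i2/i3 bne+add  dual
c3: i4/i5 beq+mul  dual
c4: i6 add  RAW+WAW r1
c5: i7 add  RAW r1
c6: i8 bne  tail

ISSUED = 7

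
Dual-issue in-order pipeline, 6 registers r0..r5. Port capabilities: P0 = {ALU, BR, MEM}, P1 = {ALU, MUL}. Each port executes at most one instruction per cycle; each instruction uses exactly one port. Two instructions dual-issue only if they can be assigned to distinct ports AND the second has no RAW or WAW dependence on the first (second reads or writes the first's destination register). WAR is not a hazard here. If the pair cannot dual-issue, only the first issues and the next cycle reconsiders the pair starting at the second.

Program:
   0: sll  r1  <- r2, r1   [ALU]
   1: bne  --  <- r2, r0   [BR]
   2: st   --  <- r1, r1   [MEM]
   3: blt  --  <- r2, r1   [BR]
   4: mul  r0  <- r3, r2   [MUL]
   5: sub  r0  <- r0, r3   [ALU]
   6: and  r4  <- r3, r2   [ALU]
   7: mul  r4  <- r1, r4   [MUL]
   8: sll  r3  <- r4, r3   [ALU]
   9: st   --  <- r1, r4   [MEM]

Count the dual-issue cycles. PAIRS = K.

PAIRS = 4

  cy0 -> i0+i1 (sll.ALU bne.BR) dual
  cy1 -> i2 (st.MEM) no-port MEM/BR
  cy2 -> i3+i4 (blt.BR mul.MUL) dual
  cy3 -> i5+i6 (sub.ALU and.ALU) dual
  cy4 -> i7 (mul.MUL) RAW r4
  cy5 -> i8+i9 (sll.ALU st.MEM) dual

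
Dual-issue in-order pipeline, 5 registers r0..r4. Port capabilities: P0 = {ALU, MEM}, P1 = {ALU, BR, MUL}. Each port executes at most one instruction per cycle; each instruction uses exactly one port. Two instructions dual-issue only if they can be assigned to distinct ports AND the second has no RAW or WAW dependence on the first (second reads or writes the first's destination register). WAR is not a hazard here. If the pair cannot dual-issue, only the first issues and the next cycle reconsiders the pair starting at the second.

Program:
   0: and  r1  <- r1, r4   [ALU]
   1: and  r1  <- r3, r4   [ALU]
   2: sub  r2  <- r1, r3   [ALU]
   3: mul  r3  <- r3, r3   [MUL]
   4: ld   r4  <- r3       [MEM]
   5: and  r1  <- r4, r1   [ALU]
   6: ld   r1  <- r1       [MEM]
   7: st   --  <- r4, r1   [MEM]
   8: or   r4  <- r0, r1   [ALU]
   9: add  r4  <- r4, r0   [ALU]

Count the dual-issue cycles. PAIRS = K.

PAIRS = 2

  cy0 -> i0 (and) WAW r1
  cy1 -> i1 (and) RAW r1
  cy2 -> i2&i3 (sub mul) pair
  cy3 -> i4 (ld) RAW r4
  cy4 -> i5 (and) RAW+WAW r1
  cy5 -> i6 (ld) no-port MEM/MEM
  cy6 -> i7&i8 (st or) pair
  cy7 -> i9 (add) tail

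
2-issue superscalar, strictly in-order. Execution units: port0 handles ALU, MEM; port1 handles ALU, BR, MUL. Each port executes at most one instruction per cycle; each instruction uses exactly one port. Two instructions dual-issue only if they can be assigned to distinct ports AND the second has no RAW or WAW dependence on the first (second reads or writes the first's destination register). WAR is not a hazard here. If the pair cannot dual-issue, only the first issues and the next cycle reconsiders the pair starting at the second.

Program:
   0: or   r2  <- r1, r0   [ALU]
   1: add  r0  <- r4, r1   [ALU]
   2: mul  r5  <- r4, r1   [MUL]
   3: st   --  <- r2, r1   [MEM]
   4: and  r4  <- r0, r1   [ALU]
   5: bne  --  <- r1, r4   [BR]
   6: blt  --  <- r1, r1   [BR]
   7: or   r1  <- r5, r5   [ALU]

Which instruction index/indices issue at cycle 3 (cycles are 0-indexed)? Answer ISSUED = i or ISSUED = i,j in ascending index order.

ISSUED = 5

#0 head=0: or.ALU add.ALU i0+i1 dual
#1 head=2: mul.MUL st.MEM i2+i3 dual
#2 head=4: and.ALU i4 RAW r4
#3 head=5: bne.BR i5 no-port BR/BR
#4 head=6: blt.BR or.ALU i6+i7 dual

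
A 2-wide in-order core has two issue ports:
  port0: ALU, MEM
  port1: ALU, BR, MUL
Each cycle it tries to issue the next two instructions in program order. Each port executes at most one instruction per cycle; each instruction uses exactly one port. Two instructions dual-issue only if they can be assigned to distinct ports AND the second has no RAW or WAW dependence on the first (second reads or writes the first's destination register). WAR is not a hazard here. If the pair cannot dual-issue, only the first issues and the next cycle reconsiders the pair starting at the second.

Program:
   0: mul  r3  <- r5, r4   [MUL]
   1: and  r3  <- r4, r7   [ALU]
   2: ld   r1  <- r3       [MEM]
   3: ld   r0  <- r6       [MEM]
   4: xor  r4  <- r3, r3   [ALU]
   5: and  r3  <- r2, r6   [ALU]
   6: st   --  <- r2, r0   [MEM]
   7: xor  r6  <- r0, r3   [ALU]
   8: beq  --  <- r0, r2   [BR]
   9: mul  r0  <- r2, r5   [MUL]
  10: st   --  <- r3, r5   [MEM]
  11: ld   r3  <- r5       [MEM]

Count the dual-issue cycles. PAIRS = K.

#0 head=0: mul i0 WAW r3
#1 head=1: and i1 RAW r3
#2 head=2: ld i2 no-port MEM/MEM
#3 head=3: ld xor i3/i4 dual
#4 head=5: and st i5/i6 dual
#5 head=7: xor beq i7/i8 dual
#6 head=9: mul st i9/i10 dual
#7 head=11: ld i11 tail

PAIRS = 4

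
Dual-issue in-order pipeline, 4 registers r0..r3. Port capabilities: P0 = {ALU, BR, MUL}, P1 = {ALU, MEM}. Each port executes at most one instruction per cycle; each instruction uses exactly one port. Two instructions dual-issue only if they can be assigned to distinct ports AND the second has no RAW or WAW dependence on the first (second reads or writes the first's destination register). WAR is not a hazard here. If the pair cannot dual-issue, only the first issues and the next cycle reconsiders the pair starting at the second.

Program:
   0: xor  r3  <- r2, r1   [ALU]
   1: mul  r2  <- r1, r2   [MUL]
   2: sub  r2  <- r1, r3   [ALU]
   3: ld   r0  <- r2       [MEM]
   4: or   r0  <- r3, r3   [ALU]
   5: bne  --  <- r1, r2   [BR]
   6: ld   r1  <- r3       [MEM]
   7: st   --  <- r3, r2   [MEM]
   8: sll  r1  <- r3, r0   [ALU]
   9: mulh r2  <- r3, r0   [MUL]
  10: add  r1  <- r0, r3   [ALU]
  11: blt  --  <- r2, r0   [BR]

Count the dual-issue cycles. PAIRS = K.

c0: i0+i1 xor+mul  dual
c1: i2 sub  RAW r2
c2: i3 ld  WAW r0
c3: i4+i5 or+bne  dual
c4: i6 ld  no-port MEM/MEM
c5: i7+i8 st+sll  dual
c6: i9+i10 mulh+add  dual
c7: i11 blt  tail

PAIRS = 4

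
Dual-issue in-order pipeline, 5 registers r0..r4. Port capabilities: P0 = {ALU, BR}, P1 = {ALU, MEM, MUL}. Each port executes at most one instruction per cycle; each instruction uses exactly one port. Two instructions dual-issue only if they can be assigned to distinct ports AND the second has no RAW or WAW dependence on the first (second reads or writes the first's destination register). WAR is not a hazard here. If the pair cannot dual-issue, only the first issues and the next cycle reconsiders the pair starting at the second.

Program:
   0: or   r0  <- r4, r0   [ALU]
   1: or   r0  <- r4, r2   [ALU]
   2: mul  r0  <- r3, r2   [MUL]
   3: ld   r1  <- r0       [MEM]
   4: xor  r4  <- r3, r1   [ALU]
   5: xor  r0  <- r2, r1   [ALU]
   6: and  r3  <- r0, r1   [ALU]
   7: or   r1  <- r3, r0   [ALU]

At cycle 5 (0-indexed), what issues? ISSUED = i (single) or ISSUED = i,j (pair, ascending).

ISSUED = 6

t=0 i0:or ; WAW r0
t=1 i1:or ; WAW r0
t=2 i2:mul ; no-port MUL/MEM
t=3 i3:ld ; RAW r1
t=4 i4,i5:xor;xor ; dual
t=5 i6:and ; RAW r3
t=6 i7:or ; tail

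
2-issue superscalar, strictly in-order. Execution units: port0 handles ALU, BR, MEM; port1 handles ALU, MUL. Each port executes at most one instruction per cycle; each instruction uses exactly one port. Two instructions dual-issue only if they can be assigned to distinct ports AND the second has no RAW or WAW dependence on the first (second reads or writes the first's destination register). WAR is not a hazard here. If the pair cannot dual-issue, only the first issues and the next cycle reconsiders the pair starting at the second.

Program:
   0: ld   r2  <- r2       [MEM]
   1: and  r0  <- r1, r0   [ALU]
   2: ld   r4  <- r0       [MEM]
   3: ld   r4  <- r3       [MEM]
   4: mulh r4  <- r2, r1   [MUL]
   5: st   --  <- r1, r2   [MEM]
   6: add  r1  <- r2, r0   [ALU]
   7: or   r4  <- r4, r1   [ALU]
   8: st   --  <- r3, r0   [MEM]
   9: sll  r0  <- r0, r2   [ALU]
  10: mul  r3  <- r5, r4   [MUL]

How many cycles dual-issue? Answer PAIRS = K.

#0 head=0: ld and i0&i1 pair
#1 head=2: ld i2 no-port MEM/MEM
#2 head=3: ld i3 WAW r4
#3 head=4: mulh st i4&i5 pair
#4 head=6: add i6 RAW r1
#5 head=7: or st i7&i8 pair
#6 head=9: sll mul i9&i10 pair

PAIRS = 4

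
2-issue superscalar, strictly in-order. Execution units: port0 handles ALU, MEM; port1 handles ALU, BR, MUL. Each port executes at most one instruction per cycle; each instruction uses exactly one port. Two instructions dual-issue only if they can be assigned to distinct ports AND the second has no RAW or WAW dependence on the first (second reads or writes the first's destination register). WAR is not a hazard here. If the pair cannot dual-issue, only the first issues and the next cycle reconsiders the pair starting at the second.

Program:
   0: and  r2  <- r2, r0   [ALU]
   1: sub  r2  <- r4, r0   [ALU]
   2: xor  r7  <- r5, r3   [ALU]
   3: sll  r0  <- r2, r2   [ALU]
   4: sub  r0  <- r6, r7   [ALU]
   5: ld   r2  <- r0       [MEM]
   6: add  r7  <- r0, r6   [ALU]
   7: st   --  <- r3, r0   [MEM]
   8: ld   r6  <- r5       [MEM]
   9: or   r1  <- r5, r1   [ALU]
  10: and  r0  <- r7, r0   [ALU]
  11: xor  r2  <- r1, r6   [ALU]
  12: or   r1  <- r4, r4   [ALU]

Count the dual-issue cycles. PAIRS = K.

PAIRS = 4

t=0 i0:and ; WAW r2
t=1 i1/i2:sub/xor ; 2-wide
t=2 i3:sll ; WAW r0
t=3 i4:sub ; RAW r0
t=4 i5/i6:ld/add ; 2-wide
t=5 i7:st ; no-port MEM/MEM
t=6 i8/i9:ld/or ; 2-wide
t=7 i10/i11:and/xor ; 2-wide
t=8 i12:or ; tail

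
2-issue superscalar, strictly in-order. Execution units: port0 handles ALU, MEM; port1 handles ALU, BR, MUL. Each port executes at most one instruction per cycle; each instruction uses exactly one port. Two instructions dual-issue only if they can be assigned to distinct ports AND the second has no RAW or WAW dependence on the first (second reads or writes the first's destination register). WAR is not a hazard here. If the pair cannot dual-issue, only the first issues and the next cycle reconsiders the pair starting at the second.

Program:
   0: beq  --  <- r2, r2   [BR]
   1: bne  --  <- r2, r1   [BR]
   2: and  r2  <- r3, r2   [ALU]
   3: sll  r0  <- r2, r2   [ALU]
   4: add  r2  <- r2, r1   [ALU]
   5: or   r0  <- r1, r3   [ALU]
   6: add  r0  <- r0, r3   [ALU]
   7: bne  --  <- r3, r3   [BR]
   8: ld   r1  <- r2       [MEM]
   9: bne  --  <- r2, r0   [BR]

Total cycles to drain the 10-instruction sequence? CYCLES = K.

CYCLES = 6

t=0 i0:beq.BR ; no-port BR/BR
t=1 i1,i2:bne.BR/and.ALU ; pair
t=2 i3,i4:sll.ALU/add.ALU ; pair
t=3 i5:or.ALU ; RAW+WAW r0
t=4 i6,i7:add.ALU/bne.BR ; pair
t=5 i8,i9:ld.MEM/bne.BR ; pair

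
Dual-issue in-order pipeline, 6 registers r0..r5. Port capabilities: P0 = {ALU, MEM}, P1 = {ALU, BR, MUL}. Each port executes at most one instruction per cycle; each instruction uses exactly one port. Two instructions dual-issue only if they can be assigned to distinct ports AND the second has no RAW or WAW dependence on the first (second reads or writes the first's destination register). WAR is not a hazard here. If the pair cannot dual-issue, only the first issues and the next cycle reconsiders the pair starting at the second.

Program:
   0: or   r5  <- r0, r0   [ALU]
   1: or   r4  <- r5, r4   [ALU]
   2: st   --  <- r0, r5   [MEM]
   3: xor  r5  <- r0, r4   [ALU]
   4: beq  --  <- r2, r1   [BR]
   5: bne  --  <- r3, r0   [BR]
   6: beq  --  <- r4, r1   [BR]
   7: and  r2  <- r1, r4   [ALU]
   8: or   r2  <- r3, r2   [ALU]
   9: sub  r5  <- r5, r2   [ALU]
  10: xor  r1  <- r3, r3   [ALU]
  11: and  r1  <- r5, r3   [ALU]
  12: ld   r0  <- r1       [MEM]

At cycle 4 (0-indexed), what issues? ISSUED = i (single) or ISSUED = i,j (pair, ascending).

ISSUED = 6,7

c0: i0 or  RAW r5
c1: i1/i2 or/st  2-wide
c2: i3/i4 xor/beq  2-wide
c3: i5 bne  no-port BR/BR
c4: i6/i7 beq/and  2-wide
c5: i8 or  RAW r2
c6: i9/i10 sub/xor  2-wide
c7: i11 and  RAW r1
c8: i12 ld  tail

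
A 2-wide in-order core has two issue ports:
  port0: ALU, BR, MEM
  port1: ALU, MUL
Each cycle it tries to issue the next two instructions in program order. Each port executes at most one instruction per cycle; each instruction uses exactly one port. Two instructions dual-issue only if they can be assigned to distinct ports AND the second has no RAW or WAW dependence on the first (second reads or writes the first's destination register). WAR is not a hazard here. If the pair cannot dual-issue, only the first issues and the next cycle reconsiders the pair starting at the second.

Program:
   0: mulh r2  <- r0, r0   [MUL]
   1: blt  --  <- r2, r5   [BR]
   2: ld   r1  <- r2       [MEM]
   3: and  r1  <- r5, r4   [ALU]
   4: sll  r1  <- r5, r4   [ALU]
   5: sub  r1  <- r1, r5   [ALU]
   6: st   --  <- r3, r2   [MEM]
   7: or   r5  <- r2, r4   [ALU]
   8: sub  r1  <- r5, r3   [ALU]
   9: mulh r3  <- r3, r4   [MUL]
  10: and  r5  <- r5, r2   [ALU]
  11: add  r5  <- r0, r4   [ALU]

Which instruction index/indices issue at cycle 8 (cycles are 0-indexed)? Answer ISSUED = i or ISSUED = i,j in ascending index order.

ISSUED = 10

c0: i0 mulh  RAW r2
c1: i1 blt  no-port BR/MEM
c2: i2 ld  WAW r1
c3: i3 and  WAW r1
c4: i4 sll  RAW+WAW r1
c5: i5+i6 sub/st  2-wide
c6: i7 or  RAW r5
c7: i8+i9 sub/mulh  2-wide
c8: i10 and  WAW r5
c9: i11 add  tail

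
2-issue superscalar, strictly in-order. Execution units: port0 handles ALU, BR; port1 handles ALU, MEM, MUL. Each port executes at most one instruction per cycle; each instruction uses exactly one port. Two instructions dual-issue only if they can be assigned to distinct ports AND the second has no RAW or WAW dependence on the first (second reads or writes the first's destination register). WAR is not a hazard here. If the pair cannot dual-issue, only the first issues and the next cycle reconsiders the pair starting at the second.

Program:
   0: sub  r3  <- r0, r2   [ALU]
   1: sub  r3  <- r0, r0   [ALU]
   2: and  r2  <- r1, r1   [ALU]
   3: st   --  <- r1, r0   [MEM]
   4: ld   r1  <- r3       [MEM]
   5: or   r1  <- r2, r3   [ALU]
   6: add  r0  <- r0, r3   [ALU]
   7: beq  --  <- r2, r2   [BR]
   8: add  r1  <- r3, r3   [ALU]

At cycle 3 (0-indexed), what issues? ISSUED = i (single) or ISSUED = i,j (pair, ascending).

ISSUED = 4

  cy0 -> i0 (sub.ALU) WAW r3
  cy1 -> i1&i2 (sub.ALU;and.ALU) 2-wide
  cy2 -> i3 (st.MEM) no-port MEM/MEM
  cy3 -> i4 (ld.MEM) WAW r1
  cy4 -> i5&i6 (or.ALU;add.ALU) 2-wide
  cy5 -> i7&i8 (beq.BR;add.ALU) 2-wide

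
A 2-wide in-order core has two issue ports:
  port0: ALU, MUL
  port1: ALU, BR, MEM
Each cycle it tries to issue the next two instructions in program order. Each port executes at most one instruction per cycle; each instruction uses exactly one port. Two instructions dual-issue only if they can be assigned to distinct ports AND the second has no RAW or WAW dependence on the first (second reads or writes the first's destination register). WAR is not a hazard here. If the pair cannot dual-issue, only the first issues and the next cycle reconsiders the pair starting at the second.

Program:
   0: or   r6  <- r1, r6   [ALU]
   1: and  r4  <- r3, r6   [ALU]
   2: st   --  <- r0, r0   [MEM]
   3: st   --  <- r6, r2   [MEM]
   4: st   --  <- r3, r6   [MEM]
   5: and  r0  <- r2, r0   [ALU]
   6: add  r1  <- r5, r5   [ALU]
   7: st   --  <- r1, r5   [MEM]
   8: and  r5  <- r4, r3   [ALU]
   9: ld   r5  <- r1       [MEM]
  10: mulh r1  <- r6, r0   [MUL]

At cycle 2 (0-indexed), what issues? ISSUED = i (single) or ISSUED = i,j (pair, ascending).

[0] i0  or.ALU  -- RAW r6
[1] i1&i2  and.ALU st.MEM  -- 2-wide
[2] i3  st.MEM  -- no-port MEM/MEM
[3] i4&i5  st.MEM and.ALU  -- 2-wide
[4] i6  add.ALU  -- RAW r1
[5] i7&i8  st.MEM and.ALU  -- 2-wide
[6] i9&i10  ld.MEM mulh.MUL  -- 2-wide

ISSUED = 3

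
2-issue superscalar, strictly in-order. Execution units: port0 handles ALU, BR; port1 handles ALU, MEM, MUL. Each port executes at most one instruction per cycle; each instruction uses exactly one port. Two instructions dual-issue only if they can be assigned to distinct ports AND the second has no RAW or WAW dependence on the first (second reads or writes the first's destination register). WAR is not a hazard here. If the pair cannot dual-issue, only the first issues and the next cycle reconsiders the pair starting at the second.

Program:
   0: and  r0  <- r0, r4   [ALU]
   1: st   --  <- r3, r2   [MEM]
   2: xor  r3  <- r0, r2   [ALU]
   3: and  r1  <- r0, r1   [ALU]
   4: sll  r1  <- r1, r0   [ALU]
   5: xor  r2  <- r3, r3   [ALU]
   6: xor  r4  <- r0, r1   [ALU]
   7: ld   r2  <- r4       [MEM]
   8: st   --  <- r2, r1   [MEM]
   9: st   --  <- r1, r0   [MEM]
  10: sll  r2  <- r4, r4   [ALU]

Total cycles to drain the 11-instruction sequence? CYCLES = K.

CYCLES = 7

t=0 i0&i1:and.ALU+st.MEM ; 2-wide
t=1 i2&i3:xor.ALU+and.ALU ; 2-wide
t=2 i4&i5:sll.ALU+xor.ALU ; 2-wide
t=3 i6:xor.ALU ; RAW r4
t=4 i7:ld.MEM ; no-port MEM/MEM
t=5 i8:st.MEM ; no-port MEM/MEM
t=6 i9&i10:st.MEM+sll.ALU ; 2-wide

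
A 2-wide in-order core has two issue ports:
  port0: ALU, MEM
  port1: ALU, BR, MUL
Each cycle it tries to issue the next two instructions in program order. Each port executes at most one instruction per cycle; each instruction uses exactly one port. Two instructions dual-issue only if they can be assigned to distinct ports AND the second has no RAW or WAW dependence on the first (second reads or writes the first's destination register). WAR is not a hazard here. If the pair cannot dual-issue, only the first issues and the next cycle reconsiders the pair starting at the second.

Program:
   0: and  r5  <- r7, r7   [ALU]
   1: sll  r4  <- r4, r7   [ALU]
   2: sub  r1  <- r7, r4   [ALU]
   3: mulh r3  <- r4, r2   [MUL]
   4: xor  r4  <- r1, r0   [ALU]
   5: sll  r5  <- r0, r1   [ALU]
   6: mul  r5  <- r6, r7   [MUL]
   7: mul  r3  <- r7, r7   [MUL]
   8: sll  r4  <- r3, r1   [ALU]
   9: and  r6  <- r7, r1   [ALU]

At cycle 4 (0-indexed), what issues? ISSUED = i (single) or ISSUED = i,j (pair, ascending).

0. and sll @i0+i1  | dual
1. sub mulh @i2+i3  | dual
2. xor sll @i4+i5  | dual
3. mul @i6  | no-port MUL/MUL
4. mul @i7  | RAW r3
5. sll and @i8+i9  | dual

ISSUED = 7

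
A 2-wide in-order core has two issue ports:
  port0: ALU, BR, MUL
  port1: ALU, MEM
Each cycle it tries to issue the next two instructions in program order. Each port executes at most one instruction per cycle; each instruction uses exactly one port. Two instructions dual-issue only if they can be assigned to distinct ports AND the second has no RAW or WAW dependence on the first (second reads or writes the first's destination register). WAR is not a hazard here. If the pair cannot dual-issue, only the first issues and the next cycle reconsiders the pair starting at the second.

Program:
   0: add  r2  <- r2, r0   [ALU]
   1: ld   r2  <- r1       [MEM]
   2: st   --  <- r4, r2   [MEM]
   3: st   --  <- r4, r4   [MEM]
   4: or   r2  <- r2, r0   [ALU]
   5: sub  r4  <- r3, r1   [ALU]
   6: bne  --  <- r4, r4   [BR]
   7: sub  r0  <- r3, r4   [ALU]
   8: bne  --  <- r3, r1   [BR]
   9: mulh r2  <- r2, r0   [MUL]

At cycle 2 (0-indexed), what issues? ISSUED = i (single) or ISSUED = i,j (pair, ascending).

ISSUED = 2

[0] i0  add  -- WAW r2
[1] i1  ld  -- no-port MEM/MEM
[2] i2  st  -- no-port MEM/MEM
[3] i3&i4  st+or  -- 2-wide
[4] i5  sub  -- RAW r4
[5] i6&i7  bne+sub  -- 2-wide
[6] i8  bne  -- no-port BR/MUL
[7] i9  mulh  -- tail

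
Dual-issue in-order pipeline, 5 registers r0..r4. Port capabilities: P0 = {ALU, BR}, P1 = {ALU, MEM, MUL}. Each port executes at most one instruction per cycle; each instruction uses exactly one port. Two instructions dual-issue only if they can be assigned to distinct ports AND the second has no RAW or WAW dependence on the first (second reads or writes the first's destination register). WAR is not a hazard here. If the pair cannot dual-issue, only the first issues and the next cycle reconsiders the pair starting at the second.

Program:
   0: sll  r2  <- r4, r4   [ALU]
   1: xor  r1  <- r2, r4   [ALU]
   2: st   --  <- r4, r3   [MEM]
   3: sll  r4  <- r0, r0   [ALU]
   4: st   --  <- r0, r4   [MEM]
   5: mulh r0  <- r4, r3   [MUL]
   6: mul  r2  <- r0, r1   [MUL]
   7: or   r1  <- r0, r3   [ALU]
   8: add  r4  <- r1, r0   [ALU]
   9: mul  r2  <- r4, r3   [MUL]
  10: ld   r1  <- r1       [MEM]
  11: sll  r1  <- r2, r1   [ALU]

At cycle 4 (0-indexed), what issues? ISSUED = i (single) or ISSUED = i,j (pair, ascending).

ISSUED = 5

t=0 i0:sll ; RAW r2
t=1 i1+i2:xor;st ; dual
t=2 i3:sll ; RAW r4
t=3 i4:st ; no-port MEM/MUL
t=4 i5:mulh ; no-port MUL/MUL
t=5 i6+i7:mul;or ; dual
t=6 i8:add ; RAW r4
t=7 i9:mul ; no-port MUL/MEM
t=8 i10:ld ; RAW+WAW r1
t=9 i11:sll ; tail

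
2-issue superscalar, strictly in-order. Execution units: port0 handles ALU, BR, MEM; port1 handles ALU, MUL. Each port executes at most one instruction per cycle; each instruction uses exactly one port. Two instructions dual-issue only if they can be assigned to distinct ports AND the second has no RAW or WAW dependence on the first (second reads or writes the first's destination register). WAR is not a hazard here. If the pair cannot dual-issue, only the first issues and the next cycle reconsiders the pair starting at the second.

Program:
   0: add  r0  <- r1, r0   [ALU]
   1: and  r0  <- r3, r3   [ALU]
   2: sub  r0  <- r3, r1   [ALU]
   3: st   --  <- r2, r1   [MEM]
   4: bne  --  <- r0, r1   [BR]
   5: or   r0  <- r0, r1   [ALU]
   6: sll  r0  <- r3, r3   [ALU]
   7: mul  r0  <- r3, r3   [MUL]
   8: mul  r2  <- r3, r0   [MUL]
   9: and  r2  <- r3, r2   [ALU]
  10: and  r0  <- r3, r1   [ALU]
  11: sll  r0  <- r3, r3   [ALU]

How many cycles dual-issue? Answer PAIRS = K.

0. add @i0  | WAW r0
1. and @i1  | WAW r0
2. sub st @i2&i3  | 2-wide
3. bne or @i4&i5  | 2-wide
4. sll @i6  | WAW r0
5. mul @i7  | no-port MUL/MUL
6. mul @i8  | RAW+WAW r2
7. and and @i9&i10  | 2-wide
8. sll @i11  | tail

PAIRS = 3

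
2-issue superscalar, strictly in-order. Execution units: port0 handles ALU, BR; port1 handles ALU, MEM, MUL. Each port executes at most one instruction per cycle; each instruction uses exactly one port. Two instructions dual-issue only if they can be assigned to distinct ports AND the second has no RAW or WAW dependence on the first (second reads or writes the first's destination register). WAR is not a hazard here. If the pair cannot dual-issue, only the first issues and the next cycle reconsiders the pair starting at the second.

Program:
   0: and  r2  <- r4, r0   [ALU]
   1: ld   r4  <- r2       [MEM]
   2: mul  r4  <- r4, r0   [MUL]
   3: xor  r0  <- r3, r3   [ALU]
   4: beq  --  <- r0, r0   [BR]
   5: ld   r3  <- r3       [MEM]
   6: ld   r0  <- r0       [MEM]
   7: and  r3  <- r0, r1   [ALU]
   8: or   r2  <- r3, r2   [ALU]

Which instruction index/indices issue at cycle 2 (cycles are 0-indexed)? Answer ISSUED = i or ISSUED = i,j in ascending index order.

t=0 i0:and ; RAW r2
t=1 i1:ld ; no-port MEM/MUL
t=2 i2+i3:mul;xor ; pair
t=3 i4+i5:beq;ld ; pair
t=4 i6:ld ; RAW r0
t=5 i7:and ; RAW r3
t=6 i8:or ; tail

ISSUED = 2,3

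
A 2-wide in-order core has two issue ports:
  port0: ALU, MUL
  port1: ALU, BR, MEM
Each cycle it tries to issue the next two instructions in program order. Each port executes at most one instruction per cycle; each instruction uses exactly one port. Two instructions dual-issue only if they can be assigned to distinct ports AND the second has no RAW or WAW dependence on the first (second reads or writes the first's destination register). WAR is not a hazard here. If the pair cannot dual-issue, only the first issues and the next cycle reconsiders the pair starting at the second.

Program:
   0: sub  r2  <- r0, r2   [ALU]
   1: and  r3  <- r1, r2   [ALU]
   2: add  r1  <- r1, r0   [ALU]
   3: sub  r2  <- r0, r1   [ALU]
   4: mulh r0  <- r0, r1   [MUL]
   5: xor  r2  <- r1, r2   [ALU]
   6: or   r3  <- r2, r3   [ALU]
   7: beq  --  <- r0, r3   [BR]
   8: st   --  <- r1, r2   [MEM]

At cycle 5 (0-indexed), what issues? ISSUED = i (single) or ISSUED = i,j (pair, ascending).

0. sub.ALU @i0  | RAW r2
1. and.ALU add.ALU @i1+i2  | dual
2. sub.ALU mulh.MUL @i3+i4  | dual
3. xor.ALU @i5  | RAW r2
4. or.ALU @i6  | RAW r3
5. beq.BR @i7  | no-port BR/MEM
6. st.MEM @i8  | tail

ISSUED = 7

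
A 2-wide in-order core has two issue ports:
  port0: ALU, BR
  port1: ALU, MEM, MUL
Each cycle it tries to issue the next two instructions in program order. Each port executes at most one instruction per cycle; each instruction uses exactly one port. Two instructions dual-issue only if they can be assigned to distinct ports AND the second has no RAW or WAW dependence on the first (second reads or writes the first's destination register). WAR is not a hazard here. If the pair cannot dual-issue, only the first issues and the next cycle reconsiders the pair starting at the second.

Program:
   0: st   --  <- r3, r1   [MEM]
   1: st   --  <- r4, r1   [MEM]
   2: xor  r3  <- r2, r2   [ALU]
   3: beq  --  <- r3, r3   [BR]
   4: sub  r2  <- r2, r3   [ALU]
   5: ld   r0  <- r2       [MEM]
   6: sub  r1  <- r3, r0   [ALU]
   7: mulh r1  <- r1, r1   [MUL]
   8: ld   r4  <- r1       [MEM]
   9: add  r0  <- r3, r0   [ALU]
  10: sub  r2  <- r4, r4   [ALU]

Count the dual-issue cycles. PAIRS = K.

#0 head=0: st i0 no-port MEM/MEM
#1 head=1: st/xor i1+i2 pair
#2 head=3: beq/sub i3+i4 pair
#3 head=5: ld i5 RAW r0
#4 head=6: sub i6 RAW+WAW r1
#5 head=7: mulh i7 no-port MUL/MEM
#6 head=8: ld/add i8+i9 pair
#7 head=10: sub i10 tail

PAIRS = 3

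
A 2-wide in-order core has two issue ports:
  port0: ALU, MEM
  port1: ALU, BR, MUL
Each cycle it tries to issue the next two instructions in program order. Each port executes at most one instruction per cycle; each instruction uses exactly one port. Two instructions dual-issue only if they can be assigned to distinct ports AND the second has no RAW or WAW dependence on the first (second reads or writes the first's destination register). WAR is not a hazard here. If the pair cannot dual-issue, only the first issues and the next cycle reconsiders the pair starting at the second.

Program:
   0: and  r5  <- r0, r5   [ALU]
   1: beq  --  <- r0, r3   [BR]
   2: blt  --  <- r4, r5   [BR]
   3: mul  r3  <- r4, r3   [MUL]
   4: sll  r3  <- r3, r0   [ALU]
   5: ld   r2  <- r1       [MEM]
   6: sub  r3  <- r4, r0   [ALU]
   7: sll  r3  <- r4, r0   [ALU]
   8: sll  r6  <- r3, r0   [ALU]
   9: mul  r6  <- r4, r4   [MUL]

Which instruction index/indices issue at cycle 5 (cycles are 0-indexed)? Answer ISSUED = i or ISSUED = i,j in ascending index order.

ISSUED = 7

[0] i0&i1  and.ALU+beq.BR  -- pair
[1] i2  blt.BR  -- no-port BR/MUL
[2] i3  mul.MUL  -- RAW+WAW r3
[3] i4&i5  sll.ALU+ld.MEM  -- pair
[4] i6  sub.ALU  -- WAW r3
[5] i7  sll.ALU  -- RAW r3
[6] i8  sll.ALU  -- WAW r6
[7] i9  mul.MUL  -- tail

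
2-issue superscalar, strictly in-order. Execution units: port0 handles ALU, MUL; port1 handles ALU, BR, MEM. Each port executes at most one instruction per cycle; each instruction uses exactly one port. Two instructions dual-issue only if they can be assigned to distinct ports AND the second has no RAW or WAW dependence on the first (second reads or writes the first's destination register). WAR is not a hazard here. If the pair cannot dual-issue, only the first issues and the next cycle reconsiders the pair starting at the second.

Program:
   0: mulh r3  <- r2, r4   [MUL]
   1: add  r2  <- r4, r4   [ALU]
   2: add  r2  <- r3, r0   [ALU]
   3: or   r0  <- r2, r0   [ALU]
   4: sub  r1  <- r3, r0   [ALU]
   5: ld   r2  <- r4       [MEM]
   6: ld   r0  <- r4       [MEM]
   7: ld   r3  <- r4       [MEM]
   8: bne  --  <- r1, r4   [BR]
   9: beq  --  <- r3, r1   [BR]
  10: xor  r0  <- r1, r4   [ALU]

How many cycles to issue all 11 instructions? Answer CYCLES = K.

CYCLES = 8

[0] i0&i1  mulh/add  -- pair
[1] i2  add  -- RAW r2
[2] i3  or  -- RAW r0
[3] i4&i5  sub/ld  -- pair
[4] i6  ld  -- no-port MEM/MEM
[5] i7  ld  -- no-port MEM/BR
[6] i8  bne  -- no-port BR/BR
[7] i9&i10  beq/xor  -- pair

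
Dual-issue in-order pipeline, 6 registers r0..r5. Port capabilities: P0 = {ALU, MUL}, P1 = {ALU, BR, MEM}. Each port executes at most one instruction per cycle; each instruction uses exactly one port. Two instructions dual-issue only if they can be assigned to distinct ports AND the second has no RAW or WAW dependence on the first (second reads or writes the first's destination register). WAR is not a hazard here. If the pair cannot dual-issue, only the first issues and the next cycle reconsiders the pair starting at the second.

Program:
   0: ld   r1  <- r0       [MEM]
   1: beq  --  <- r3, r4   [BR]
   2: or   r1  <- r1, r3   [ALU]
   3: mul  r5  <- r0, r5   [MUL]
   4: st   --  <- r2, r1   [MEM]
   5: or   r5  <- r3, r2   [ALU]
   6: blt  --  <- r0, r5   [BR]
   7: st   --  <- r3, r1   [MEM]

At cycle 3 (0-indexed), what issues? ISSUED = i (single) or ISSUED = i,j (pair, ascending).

t=0 i0:ld ; no-port MEM/BR
t=1 i1+i2:beq or ; dual
t=2 i3+i4:mul st ; dual
t=3 i5:or ; RAW r5
t=4 i6:blt ; no-port BR/MEM
t=5 i7:st ; tail

ISSUED = 5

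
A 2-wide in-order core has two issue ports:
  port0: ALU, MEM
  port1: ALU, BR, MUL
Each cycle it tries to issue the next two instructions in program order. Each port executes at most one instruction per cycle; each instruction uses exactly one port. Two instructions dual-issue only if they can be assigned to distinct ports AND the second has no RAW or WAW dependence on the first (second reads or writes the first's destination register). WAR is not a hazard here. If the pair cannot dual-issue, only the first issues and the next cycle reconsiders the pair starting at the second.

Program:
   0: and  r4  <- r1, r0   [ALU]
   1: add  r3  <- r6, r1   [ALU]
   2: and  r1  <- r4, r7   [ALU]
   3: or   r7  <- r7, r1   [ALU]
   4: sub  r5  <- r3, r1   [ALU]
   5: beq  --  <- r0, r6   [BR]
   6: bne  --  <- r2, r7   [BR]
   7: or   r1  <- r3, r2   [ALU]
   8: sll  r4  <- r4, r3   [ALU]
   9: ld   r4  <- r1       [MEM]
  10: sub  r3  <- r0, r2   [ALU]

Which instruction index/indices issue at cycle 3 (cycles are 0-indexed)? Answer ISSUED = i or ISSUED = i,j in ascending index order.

  cy0 -> i0/i1 (and add) dual
  cy1 -> i2 (and) RAW r1
  cy2 -> i3/i4 (or sub) dual
  cy3 -> i5 (beq) no-port BR/BR
  cy4 -> i6/i7 (bne or) dual
  cy5 -> i8 (sll) WAW r4
  cy6 -> i9/i10 (ld sub) dual

ISSUED = 5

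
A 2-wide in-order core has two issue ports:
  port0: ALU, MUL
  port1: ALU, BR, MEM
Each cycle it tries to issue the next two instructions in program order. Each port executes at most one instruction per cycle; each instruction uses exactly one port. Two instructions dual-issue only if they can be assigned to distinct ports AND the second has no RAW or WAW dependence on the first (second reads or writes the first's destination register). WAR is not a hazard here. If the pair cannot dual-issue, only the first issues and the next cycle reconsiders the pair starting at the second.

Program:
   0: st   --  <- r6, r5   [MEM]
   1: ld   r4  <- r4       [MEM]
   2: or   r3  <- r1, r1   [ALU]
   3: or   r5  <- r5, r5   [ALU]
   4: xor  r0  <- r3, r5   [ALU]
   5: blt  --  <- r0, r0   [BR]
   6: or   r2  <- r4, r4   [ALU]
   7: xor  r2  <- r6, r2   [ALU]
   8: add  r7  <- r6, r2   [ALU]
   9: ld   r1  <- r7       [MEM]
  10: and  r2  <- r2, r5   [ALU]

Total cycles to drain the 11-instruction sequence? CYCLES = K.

0. st.MEM @i0  | no-port MEM/MEM
1. ld.MEM+or.ALU @i1/i2  | 2-wide
2. or.ALU @i3  | RAW r5
3. xor.ALU @i4  | RAW r0
4. blt.BR+or.ALU @i5/i6  | 2-wide
5. xor.ALU @i7  | RAW r2
6. add.ALU @i8  | RAW r7
7. ld.MEM+and.ALU @i9/i10  | 2-wide

CYCLES = 8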